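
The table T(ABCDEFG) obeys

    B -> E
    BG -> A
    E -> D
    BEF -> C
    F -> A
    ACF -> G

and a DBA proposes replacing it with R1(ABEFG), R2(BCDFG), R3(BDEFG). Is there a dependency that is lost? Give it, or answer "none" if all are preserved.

none

B → E lies within R1.
BG → A lies within R1.
E → D lies within R3.
BEF → C: restricted closure across fragments reaches C.
F → A lies within R1.
ACF → G: restricted closure across fragments reaches G.
Every dependency is enforceable on the fragments, so the decomposition is dependency-preserving.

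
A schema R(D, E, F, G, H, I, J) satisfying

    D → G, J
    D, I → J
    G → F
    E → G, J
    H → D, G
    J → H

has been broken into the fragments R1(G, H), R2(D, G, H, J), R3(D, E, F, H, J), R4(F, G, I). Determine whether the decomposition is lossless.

No

Chase test. Columns are D, E, F, G, H, I, J; row i has aⱼ where attribute j ∈ Ri, else bᵢⱼ.
Initial tableau (one row per fragment):
  row 1: b11 b12 b13 a4 a5 b16 b17
  row 2: a1 b22 b23 a4 a5 b26 a7
  row 3: a1 a2 a3 b34 a5 b36 a7
  row 4: b41 b42 a3 a4 b45 a6 b47
Rows 2 and 3 agree on D; apply D→G, J and equate their G, J entries.
Rows 1 and 2 agree on G; apply G→F and equate their F entries.
Rows 1 and 3 agree on G; apply G→F and equate their F entries.
Rows 1 and 2 agree on H; apply H→D, G and equate their D, G entries.
Rows 1 and 2 agree on D; apply D→G, J and equate their G, J entries.
No row becomes fully distinguished — the join is lossy.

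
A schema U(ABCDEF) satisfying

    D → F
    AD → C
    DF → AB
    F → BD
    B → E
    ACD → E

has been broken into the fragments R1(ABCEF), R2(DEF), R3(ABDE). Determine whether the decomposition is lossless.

Chase test. Columns are ABCDEF; row i has aⱼ where attribute j ∈ Ri, else bᵢⱼ.
Initial tableau (one row per fragment):
  row 1: a1 a2 a3 b14 a5 a6
  row 2: b21 b22 b23 a4 a5 a6
  row 3: a1 a2 b33 a4 a5 b36
Rows 2 and 3 agree on D; apply D→F and equate their F entries.
Rows 2 and 3 agree on DF; apply DF→AB and equate their AB entries.
Rows 1 and 2 agree on F; apply F→BD and equate their BD entries.
Rows 1 and 2 agree on AD; apply AD→C and equate their C entries.
Rows 1 and 3 agree on AD; apply AD→C and equate their C entries.
Row 1 is now all distinguished symbols — the join is lossless.

Yes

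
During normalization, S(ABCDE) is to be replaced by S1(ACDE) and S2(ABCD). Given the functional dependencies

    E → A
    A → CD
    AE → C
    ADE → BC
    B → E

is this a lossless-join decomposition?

Common attributes: S1 ∩ S2 = {ACD}.
No dependency enlarges {ACD}, so (ACD)⁺ = {ACD}.
The closure contains neither all of S1 = {ACDE} nor all of S2 = {ABCD}, so the common attributes are not a superkey of either fragment. The join is lossy.

No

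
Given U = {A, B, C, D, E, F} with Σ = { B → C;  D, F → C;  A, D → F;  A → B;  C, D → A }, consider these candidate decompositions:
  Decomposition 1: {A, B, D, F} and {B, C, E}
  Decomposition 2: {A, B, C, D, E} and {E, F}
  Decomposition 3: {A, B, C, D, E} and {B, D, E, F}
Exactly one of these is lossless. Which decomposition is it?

Decomposition 1: common = {B}, closure = {B, C} → lossy.
Decomposition 2: common = {E}, closure = {E} → lossy.
Decomposition 3: common = {B, D, E}, closure = {A, B, C, D, E, F} → lossless.

Decomposition 3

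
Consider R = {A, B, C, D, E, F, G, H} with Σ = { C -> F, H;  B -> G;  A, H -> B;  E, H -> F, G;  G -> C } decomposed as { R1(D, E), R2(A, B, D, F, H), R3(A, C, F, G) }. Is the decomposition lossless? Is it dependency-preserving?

Lossless test (chase): applying each FD to every pair of rows produces no changes in the tableau, so no row becomes fully distinguished — the join is lossy.
Dependency preservation: the restricted closure of {C} across the fragments never reaches {F, H}, so C → F, H cannot be enforced without a join — not preserved.

lossy and not dependency-preserving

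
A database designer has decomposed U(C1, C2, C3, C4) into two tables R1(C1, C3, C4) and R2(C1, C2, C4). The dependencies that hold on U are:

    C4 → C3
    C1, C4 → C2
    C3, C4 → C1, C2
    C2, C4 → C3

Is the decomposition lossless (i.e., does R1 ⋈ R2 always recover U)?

Yes

Common attributes: R1 ∩ R2 = {C1, C4}.
Closure of {C1, C4}: C4 → C3 applies, adding C3; C1, C4 → C2 applies, adding C2. So (C1, C4)⁺ = {C1, C2, C3, C4}.
This closure contains every attribute of R1, so R1 ∩ R2 → R1. The join is lossless.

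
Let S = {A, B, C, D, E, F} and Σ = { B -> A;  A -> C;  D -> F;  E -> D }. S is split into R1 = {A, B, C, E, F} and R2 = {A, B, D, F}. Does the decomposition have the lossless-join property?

No

Common attributes: R1 ∩ R2 = {A, B, F}.
Closure of {A, B, F}: A → C applies, adding C. So (A, B, F)⁺ = {A, B, C, F}.
The closure contains neither all of R1 = {A, B, C, E, F} nor all of R2 = {A, B, D, F}, so the common attributes are not a superkey of either fragment. The join is lossy.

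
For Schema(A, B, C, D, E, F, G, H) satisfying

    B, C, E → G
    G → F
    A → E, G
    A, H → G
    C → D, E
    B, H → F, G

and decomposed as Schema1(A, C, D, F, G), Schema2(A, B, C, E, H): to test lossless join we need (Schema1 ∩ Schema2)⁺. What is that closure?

A, C, D, E, F, G

Schema1 ∩ Schema2 = {A, C}.
A → E, G applies, adding E, G
C → D, E applies, adding D
G → F applies, adding F
Closure: {A, C, D, E, F, G}.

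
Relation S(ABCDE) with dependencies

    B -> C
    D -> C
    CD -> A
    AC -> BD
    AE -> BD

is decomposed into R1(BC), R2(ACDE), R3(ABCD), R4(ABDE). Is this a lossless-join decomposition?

Chase test. Columns are ABCDE; row i has aⱼ where attribute j ∈ Ri, else bᵢⱼ.
Initial tableau (one row per fragment):
  row 1: b11 a2 a3 b14 b15
  row 2: a1 b22 a3 a4 a5
  row 3: a1 a2 a3 a4 b35
  row 4: a1 a2 b43 a4 a5
Rows 1 and 4 agree on B; apply B→C and equate their C entries.
Rows 2 and 3 agree on AC; apply AC→BD and equate their BD entries.
Row 2 is now all distinguished symbols — the join is lossless.

Yes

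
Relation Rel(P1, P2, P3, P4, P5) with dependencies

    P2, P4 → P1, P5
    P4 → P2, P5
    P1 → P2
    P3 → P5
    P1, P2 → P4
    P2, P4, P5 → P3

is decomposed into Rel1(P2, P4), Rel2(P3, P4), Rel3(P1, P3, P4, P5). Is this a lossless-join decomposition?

Yes

Chase test. Columns are P1, P2, P3, P4, P5; row i has aⱼ where attribute j ∈ Reli, else bᵢⱼ.
Initial tableau (one row per fragment):
  row 1: b11 a2 b13 a4 b15
  row 2: b21 b22 a3 a4 b25
  row 3: a1 b32 a3 a4 a5
Rows 1 and 2 agree on P4; apply P4→P2, P5 and equate their P2, P5 entries.
Rows 1 and 3 agree on P4; apply P4→P2, P5 and equate their P2, P5 entries.
Rows 1 and 2 agree on P2, P4, P5; apply P2, P4, P5→P3 and equate their P3 entries.
Rows 1 and 2 agree on P2, P4; apply P2, P4→P1, P5 and equate their P1, P5 entries.
Rows 1 and 3 agree on P2, P4; apply P2, P4→P1, P5 and equate their P1, P5 entries.
Row 1 is now all distinguished symbols — the join is lossless.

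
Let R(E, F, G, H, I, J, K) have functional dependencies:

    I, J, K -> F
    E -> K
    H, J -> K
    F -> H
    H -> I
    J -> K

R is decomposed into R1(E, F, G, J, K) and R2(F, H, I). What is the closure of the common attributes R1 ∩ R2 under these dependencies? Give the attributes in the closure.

F, H, I

R1 ∩ R2 = {F}.
F → H applies, adding H
H → I applies, adding I
Closure: {F, H, I}.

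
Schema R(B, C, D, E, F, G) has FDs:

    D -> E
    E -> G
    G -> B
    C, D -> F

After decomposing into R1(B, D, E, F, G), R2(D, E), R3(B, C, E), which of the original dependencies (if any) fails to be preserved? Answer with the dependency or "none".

C, D -> F

Check C, D → F: no single fragment contains all of {C, D, F}, and the restricted closure of {C, D} across the fragments never reaches {F}.
D → E is preserved.
E → G is preserved.
G → B is preserved.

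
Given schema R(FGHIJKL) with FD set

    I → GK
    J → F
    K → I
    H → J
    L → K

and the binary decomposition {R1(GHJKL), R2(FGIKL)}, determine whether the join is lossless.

No

Common attributes: R1 ∩ R2 = {GKL}.
Closure of {GKL}: K → I applies, adding I. So (GKL)⁺ = {GIKL}.
The closure contains neither all of R1 = {GHJKL} nor all of R2 = {FGIKL}, so the common attributes are not a superkey of either fragment. The join is lossy.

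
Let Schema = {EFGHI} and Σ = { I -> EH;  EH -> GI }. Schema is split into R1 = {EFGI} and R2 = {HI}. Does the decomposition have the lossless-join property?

Yes

Common attributes: R1 ∩ R2 = {I}.
Closure of {I}: I → EH applies, adding EH; EH → GI applies, adding G. So (I)⁺ = {EGHI}.
This closure contains every attribute of R2, so R1 ∩ R2 → R2. The join is lossless.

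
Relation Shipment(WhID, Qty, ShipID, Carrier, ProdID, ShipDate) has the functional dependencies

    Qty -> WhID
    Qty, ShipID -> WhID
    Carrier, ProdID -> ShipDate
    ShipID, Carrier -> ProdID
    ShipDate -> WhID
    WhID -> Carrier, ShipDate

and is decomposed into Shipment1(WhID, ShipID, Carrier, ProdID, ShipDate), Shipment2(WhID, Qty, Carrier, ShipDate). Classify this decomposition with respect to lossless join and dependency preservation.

lossy but dependency-preserving

Lossless test: (WhID, Carrier, ShipDate)⁺ = {WhID, Carrier, ShipDate}, which is a superkey of neither fragment — lossy.
Dependency preservation: Qty, ShipID → WhID is not contained in any single fragment, but the restricted closure of its left-hand side across the fragments still reaches the right-hand side; the remaining FDs each lie inside some fragment. All dependencies are preserved.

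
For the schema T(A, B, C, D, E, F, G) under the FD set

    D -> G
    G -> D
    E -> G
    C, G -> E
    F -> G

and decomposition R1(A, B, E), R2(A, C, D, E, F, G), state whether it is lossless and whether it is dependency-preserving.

lossy but dependency-preserving

Lossless test: (A, E)⁺ = {A, D, E, G}, which is a superkey of neither fragment — lossy.
Dependency preservation: every FD's attributes lie within a single fragment, so each can be enforced locally — preserved.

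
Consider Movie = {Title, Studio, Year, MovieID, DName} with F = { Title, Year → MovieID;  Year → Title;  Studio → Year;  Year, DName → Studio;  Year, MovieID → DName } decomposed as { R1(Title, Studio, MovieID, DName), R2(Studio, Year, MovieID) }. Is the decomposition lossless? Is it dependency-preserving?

lossless and dependency-preserving

Lossless test: (Studio, MovieID)⁺ = {Title, Studio, Year, MovieID, DName}, which contains all of one fragment — lossless.
Dependency preservation: Title, Year → MovieID; Year → Title; Year, DName → Studio; Year, MovieID → DName are not contained in any single fragment, but the restricted closure of each left-hand side across the fragments still reaches the right-hand side; the remaining FDs each lie inside some fragment. All dependencies are preserved.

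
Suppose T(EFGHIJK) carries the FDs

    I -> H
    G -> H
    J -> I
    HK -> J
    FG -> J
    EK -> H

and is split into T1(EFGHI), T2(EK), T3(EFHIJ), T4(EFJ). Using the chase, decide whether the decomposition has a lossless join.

No

Chase test. Columns are EFGHIJK; row i has aⱼ where attribute j ∈ Ti, else bᵢⱼ.
Initial tableau (one row per fragment):
  row 1: a1 a2 a3 a4 a5 b16 b17
  row 2: a1 b22 b23 b24 b25 b26 a7
  row 3: a1 a2 b33 a4 a5 a6 b37
  row 4: a1 a2 b43 b44 b45 a6 b47
Rows 3 and 4 agree on J; apply J→I and equate their I entries.
Rows 1 and 4 agree on I; apply I→H and equate their H entries.
No row becomes fully distinguished — the join is lossy.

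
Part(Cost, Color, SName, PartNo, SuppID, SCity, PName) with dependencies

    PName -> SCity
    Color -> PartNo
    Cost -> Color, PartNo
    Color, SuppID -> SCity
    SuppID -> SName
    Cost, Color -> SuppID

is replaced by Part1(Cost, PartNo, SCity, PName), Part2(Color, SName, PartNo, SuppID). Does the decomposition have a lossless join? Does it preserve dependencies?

Lossless test: (PartNo)⁺ = {PartNo}, which is a superkey of neither fragment — lossy.
Dependency preservation: the restricted closure of {Cost} across the fragments never reaches {Color, PartNo}, so Cost → Color, PartNo cannot be enforced without a join — not preserved.

lossy and not dependency-preserving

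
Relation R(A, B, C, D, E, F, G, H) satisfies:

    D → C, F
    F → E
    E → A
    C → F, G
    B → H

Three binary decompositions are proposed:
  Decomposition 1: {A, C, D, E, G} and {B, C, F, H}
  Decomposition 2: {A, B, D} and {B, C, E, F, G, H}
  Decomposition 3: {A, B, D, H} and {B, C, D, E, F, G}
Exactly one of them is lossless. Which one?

Decomposition 3

Decomposition 1: common = {C}, closure = {A, C, E, F, G} → lossy.
Decomposition 2: common = {B}, closure = {B, H} → lossy.
Decomposition 3: common = {B, D}, closure = {A, B, C, D, E, F, G, H} → lossless.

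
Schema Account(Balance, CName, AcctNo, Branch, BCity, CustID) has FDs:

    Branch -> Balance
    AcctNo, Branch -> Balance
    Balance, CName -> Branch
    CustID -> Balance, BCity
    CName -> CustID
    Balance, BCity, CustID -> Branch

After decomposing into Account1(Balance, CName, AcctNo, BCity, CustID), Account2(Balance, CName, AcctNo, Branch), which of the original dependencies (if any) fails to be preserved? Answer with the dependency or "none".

Check Balance, BCity, CustID → Branch: no single fragment contains all of {Balance, Branch, BCity, CustID}, and the restricted closure of {Balance, BCity, CustID} across the fragments never reaches {Branch}.
Branch → Balance is preserved.
AcctNo, Branch → Balance is preserved.
Balance, CName → Branch is preserved.
CustID → Balance, BCity is preserved.
CName → CustID is preserved.

Balance, BCity, CustID -> Branch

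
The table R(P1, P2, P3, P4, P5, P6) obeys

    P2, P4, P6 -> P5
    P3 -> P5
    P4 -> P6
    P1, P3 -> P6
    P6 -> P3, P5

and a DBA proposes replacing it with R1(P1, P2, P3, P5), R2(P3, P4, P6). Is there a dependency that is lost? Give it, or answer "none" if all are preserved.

P1, P3 -> P6

Check P1, P3 → P6: no single fragment contains all of {P1, P3, P6}, and the restricted closure of {P1, P3} across the fragments never reaches {P6}.
P2, P4, P6 → P5 is preserved.
P3 → P5 is preserved.
P4 → P6 is preserved.
P6 → P3, P5 is preserved.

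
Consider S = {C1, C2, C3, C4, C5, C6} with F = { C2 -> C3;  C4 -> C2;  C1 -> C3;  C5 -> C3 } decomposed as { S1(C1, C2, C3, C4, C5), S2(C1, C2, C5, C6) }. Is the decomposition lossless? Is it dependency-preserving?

Lossless test: (C1, C2, C5)⁺ = {C1, C2, C3, C5}, which is a superkey of neither fragment — lossy.
Dependency preservation: every FD's attributes lie within a single fragment, so each can be enforced locally — preserved.

lossy but dependency-preserving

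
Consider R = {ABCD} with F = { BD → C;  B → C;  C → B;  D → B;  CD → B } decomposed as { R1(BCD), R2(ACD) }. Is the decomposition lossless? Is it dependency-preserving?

lossless and dependency-preserving

Lossless test: (CD)⁺ = {BCD}, which contains all of one fragment — lossless.
Dependency preservation: every FD's attributes lie within a single fragment, so each can be enforced locally — preserved.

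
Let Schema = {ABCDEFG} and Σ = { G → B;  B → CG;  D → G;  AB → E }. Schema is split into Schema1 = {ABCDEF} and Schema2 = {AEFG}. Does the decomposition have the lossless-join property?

No

Common attributes: Schema1 ∩ Schema2 = {AEF}.
No dependency enlarges {AEF}, so (AEF)⁺ = {AEF}.
The closure contains neither all of Schema1 = {ABCDEF} nor all of Schema2 = {AEFG}, so the common attributes are not a superkey of either fragment. The join is lossy.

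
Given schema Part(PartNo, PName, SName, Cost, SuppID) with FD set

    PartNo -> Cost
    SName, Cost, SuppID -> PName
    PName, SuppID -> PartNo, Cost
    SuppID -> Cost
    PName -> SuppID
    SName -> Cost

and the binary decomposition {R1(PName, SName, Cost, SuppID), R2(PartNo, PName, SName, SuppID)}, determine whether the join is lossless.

Yes

Common attributes: R1 ∩ R2 = {PName, SName, SuppID}.
Closure of {PName, SName, SuppID}: PName, SuppID → PartNo, Cost applies, adding PartNo, Cost. So (PName, SName, SuppID)⁺ = {PartNo, PName, SName, Cost, SuppID}.
This closure contains every attribute of R1, so R1 ∩ R2 → R1. The join is lossless.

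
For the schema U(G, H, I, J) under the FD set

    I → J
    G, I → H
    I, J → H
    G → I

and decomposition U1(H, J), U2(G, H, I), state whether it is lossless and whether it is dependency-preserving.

lossy and not dependency-preserving

Lossless test: (H)⁺ = {H}, which is a superkey of neither fragment — lossy.
Dependency preservation: the restricted closure of {I} across the fragments never reaches {J}, so I → J cannot be enforced without a join — not preserved.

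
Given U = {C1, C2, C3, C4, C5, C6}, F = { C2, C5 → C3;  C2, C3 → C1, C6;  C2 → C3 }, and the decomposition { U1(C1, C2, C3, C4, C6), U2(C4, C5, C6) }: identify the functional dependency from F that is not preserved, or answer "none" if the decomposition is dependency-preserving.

C2, C5 → C3: restricted closure across fragments reaches C3.
C2, C3 → C1, C6 lies within U1.
C2 → C3 lies within U1.
Every dependency is enforceable on the fragments, so the decomposition is dependency-preserving.

none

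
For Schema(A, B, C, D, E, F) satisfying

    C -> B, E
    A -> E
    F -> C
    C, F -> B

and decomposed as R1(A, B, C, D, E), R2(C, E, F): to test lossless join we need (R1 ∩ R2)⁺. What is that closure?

B, C, E

R1 ∩ R2 = {C, E}.
C → B, E applies, adding B
Closure: {B, C, E}.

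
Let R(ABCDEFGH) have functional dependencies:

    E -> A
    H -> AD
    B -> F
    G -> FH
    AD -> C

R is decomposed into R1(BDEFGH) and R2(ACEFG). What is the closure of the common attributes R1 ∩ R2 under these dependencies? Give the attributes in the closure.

ACDEFGH

R1 ∩ R2 = {EFG}.
E → A applies, adding A
G → FH applies, adding H
H → AD applies, adding D
AD → C applies, adding C
Closure: {ACDEFGH}.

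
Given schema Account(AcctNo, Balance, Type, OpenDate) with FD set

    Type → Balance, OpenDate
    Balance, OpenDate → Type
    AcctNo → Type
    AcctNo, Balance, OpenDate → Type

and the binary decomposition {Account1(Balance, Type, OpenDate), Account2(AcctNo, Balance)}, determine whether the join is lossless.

No

Common attributes: Account1 ∩ Account2 = {Balance}.
No dependency enlarges {Balance}, so (Balance)⁺ = {Balance}.
The closure contains neither all of Account1 = {Balance, Type, OpenDate} nor all of Account2 = {AcctNo, Balance}, so the common attributes are not a superkey of either fragment. The join is lossy.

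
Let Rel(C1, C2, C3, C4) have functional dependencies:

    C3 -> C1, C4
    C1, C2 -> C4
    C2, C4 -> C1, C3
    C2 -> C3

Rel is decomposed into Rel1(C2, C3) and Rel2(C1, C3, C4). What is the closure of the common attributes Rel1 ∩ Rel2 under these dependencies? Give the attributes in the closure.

Rel1 ∩ Rel2 = {C3}.
C3 → C1, C4 applies, adding C1, C4
Closure: {C1, C3, C4}.

C1, C3, C4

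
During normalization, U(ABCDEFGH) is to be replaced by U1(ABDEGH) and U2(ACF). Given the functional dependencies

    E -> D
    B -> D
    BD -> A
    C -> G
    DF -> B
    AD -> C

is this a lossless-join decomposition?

No

Common attributes: U1 ∩ U2 = {A}.
No dependency enlarges {A}, so (A)⁺ = {A}.
The closure contains neither all of U1 = {ABDEGH} nor all of U2 = {ACF}, so the common attributes are not a superkey of either fragment. The join is lossy.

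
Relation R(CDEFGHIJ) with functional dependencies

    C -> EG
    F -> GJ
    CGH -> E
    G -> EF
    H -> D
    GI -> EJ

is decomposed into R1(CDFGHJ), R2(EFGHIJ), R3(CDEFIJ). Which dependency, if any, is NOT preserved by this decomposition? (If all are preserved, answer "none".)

C → EG: restricted closure across fragments reaches EG.
F → GJ lies within R1.
CGH → E: restricted closure across fragments reaches E.
G → EF lies within R2.
H → D lies within R1.
GI → EJ lies within R2.
Every dependency is enforceable on the fragments, so the decomposition is dependency-preserving.

none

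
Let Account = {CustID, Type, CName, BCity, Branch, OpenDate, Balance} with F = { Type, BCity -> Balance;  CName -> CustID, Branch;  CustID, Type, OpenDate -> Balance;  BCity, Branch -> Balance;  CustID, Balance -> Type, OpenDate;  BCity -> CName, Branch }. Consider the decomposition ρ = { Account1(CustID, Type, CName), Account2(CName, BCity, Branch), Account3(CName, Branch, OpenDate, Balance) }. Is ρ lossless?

Chase test. Columns are CustID, Type, CName, BCity, Branch, OpenDate, Balance; row i has aⱼ where attribute j ∈ Accounti, else bᵢⱼ.
Initial tableau (one row per fragment):
  row 1: a1 a2 a3 b14 b15 b16 b17
  row 2: b21 b22 a3 a4 a5 b26 b27
  row 3: b31 b32 a3 b34 a5 a6 a7
Rows 1 and 2 agree on CName; apply CName→CustID, Branch and equate their CustID, Branch entries.
Rows 1 and 3 agree on CName; apply CName→CustID, Branch and equate their CustID, Branch entries.
No row becomes fully distinguished — the join is lossy.

No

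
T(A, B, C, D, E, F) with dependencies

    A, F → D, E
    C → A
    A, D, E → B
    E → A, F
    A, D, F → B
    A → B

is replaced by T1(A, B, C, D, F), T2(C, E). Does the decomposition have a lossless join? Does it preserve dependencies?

Lossless test: (C)⁺ = {A, B, C}, which is a superkey of neither fragment — lossy.
Dependency preservation: the restricted closure of {A, F} across the fragments never reaches {D, E}, so A, F → D, E cannot be enforced without a join — not preserved.

lossy and not dependency-preserving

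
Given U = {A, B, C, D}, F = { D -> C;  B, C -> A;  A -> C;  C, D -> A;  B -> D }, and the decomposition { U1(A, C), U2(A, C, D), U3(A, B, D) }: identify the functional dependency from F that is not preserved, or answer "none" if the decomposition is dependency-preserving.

D → C lies within U2.
B, C → A: restricted closure across fragments reaches A.
A → C lies within U1.
C, D → A lies within U2.
B → D lies within U3.
Every dependency is enforceable on the fragments, so the decomposition is dependency-preserving.

none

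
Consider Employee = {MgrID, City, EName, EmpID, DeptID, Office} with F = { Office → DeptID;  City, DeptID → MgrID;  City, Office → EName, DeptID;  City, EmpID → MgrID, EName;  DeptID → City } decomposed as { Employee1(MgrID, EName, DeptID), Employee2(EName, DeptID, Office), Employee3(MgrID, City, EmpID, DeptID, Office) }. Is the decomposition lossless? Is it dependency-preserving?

Lossless test (chase): Rows 1 and 2 agree on DeptID; apply DeptID→City and equate their City entries. Rows 1 and 3 agree on DeptID; apply DeptID→City and equate their City entries. Rows 1 and 2 agree on City, DeptID; apply City, DeptID→MgrID and equate their MgrID entries. Rows 2 and 3 agree on City, Office; apply City, Office→EName, DeptID and equate their EName, DeptID entries. Row 3 is now all distinguished symbols — the join is lossless.
Dependency preservation: the restricted closure of {City, EmpID} across the fragments never reaches {MgrID, EName}, so City, EmpID → MgrID, EName cannot be enforced without a join — not preserved.

lossless but not dependency-preserving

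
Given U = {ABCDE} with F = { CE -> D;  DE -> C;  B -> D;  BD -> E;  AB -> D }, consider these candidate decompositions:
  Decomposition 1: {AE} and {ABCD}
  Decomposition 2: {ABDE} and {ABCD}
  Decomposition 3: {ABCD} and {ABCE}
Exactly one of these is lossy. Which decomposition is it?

Decomposition 1: common = {A}, closure = {A} → lossy.
Decomposition 2: common = {ABD}, closure = {ABCDE} → lossless.
Decomposition 3: common = {ABC}, closure = {ABCDE} → lossless.

Decomposition 1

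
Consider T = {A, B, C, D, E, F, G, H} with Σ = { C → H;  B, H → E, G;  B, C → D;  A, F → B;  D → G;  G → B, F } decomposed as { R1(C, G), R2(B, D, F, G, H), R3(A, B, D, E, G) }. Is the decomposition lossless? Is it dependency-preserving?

Lossless test (chase): Rows 1 and 2 agree on G; apply G→B, F and equate their B, F entries. Rows 1 and 3 agree on G; apply G→B, F and equate their B, F entries. No row becomes fully distinguished — the join is lossy.
Dependency preservation: the restricted closure of {C} across the fragments never reaches {H}, so C → H cannot be enforced without a join — not preserved.

lossy and not dependency-preserving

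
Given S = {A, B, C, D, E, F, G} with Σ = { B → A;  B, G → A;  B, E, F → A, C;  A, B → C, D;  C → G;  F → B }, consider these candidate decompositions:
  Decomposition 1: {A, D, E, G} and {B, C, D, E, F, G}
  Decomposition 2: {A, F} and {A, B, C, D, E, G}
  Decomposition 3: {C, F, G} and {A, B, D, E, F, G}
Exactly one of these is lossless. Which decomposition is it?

Decomposition 1: common = {D, E, G}, closure = {D, E, G} → lossy.
Decomposition 2: common = {A}, closure = {A} → lossy.
Decomposition 3: common = {F, G}, closure = {A, B, C, D, F, G} → lossless.

Decomposition 3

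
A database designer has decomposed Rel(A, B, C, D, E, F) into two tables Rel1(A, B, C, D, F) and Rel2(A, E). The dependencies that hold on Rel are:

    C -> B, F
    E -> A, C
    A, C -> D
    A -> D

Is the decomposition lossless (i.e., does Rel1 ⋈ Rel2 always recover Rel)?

Common attributes: Rel1 ∩ Rel2 = {A}.
Closure of {A}: A → D applies, adding D. So (A)⁺ = {A, D}.
The closure contains neither all of Rel1 = {A, B, C, D, F} nor all of Rel2 = {A, E}, so the common attributes are not a superkey of either fragment. The join is lossy.

No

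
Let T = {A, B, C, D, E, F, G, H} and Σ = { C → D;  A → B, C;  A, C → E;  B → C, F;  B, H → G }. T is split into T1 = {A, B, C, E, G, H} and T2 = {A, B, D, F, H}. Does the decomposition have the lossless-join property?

Yes

Common attributes: T1 ∩ T2 = {A, B, H}.
Closure of {A, B, H}: A → B, C applies, adding C; A, C → E applies, adding E; B → C, F applies, adding F; B, H → G applies, adding G; C → D applies, adding D. So (A, B, H)⁺ = {A, B, C, D, E, F, G, H}.
This closure contains every attribute of T1, so T1 ∩ T2 → T1. The join is lossless.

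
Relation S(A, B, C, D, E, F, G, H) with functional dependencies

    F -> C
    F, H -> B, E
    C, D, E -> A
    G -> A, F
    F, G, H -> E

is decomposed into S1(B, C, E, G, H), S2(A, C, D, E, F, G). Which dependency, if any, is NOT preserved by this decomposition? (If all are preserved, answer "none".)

Check F, H → B, E: no single fragment contains all of {B, E, F, H}, and the restricted closure of {F, H} across the fragments never reaches {B, E}.
F → C is preserved.
C, D, E → A is preserved.
G → A, F is preserved.
F, G, H → E is preserved.

F, H -> B, E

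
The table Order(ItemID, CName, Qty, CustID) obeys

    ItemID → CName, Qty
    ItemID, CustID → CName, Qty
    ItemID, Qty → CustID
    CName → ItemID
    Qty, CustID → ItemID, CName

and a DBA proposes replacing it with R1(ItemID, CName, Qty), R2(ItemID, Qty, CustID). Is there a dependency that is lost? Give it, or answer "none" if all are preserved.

none

ItemID → CName, Qty lies within R1.
ItemID, CustID → CName, Qty: restricted closure across fragments reaches CName, Qty.
ItemID, Qty → CustID lies within R2.
CName → ItemID lies within R1.
Qty, CustID → ItemID, CName: restricted closure across fragments reaches ItemID, CName.
Every dependency is enforceable on the fragments, so the decomposition is dependency-preserving.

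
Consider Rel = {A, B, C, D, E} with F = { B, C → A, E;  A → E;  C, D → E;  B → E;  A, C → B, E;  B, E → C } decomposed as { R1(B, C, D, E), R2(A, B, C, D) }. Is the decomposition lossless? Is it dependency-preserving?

Lossless test: (B, C, D)⁺ = {A, B, C, D, E}, which contains all of one fragment — lossless.
Dependency preservation: the restricted closure of {A} across the fragments never reaches {E}, so A → E cannot be enforced without a join — not preserved.

lossless but not dependency-preserving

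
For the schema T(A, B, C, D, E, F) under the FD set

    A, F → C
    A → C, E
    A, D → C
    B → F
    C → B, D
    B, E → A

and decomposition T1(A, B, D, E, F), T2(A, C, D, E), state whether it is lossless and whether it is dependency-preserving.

Lossless test: (A, D, E)⁺ = {A, B, C, D, E, F}, which contains all of one fragment — lossless.
Dependency preservation: the restricted closure of {C} across the fragments never reaches {B, D}, so C → B, D cannot be enforced without a join — not preserved.

lossless but not dependency-preserving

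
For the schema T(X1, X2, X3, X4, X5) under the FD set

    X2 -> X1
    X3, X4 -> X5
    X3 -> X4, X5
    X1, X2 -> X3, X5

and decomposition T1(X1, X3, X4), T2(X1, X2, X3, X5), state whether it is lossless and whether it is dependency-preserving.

Lossless test: (X1, X3)⁺ = {X1, X3, X4, X5}, which contains all of one fragment — lossless.
Dependency preservation: X3, X4 → X5; X3 → X4, X5 are not contained in any single fragment, but the restricted closure of each left-hand side across the fragments still reaches the right-hand side; the remaining FDs each lie inside some fragment. All dependencies are preserved.

lossless and dependency-preserving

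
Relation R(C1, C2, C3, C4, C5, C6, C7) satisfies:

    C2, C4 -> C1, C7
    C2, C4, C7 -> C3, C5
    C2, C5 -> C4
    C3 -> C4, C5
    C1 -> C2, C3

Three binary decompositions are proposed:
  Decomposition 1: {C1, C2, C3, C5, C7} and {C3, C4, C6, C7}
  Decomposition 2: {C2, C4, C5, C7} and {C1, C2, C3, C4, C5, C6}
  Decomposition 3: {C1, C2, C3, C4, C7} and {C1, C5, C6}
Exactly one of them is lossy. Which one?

Decomposition 1: common = {C3, C7}, closure = {C3, C4, C5, C7} → lossy.
Decomposition 2: common = {C2, C4, C5}, closure = {C1, C2, C3, C4, C5, C7} → lossless.
Decomposition 3: common = {C1}, closure = {C1, C2, C3, C4, C5, C7} → lossless.

Decomposition 1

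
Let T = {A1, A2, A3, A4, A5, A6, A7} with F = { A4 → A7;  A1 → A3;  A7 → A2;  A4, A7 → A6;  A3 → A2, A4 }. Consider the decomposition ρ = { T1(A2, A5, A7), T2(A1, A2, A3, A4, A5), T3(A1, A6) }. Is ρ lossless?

No

Chase test. Columns are A1, A2, A3, A4, A5, A6, A7; row i has aⱼ where attribute j ∈ Ti, else bᵢⱼ.
Initial tableau (one row per fragment):
  row 1: b11 a2 b13 b14 a5 b16 a7
  row 2: a1 a2 a3 a4 a5 b26 b27
  row 3: a1 b32 b33 b34 b35 a6 b37
Rows 2 and 3 agree on A1; apply A1→A3 and equate their A3 entries.
Rows 2 and 3 agree on A3; apply A3→A2, A4 and equate their A2, A4 entries.
Rows 2 and 3 agree on A4; apply A4→A7 and equate their A7 entries.
Rows 2 and 3 agree on A4, A7; apply A4, A7→A6 and equate their A6 entries.
No row becomes fully distinguished — the join is lossy.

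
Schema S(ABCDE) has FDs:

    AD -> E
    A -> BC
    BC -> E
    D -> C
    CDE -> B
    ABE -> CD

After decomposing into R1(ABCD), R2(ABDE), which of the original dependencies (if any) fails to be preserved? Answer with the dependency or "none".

Check BC → E: no single fragment contains all of {BCE}, and the restricted closure of {BC} across the fragments never reaches {E}.
AD → E is preserved.
A → BC is preserved.
D → C is preserved.
CDE → B is preserved.
ABE → CD is preserved.

BC -> E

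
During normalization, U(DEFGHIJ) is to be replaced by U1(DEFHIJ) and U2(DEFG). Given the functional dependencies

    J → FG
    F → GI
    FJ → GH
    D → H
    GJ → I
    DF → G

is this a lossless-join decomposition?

Common attributes: U1 ∩ U2 = {DEF}.
Closure of {DEF}: F → GI applies, adding GI; D → H applies, adding H. So (DEF)⁺ = {DEFGHI}.
This closure contains every attribute of U2, so U1 ∩ U2 → U2. The join is lossless.

Yes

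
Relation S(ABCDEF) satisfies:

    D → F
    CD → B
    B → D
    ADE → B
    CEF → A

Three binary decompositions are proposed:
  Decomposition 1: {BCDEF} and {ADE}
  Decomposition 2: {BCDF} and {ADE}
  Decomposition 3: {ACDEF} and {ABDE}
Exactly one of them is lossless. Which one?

Decomposition 1: common = {DE}, closure = {DEF} → lossy.
Decomposition 2: common = {D}, closure = {DF} → lossy.
Decomposition 3: common = {ADE}, closure = {ABDEF} → lossless.

Decomposition 3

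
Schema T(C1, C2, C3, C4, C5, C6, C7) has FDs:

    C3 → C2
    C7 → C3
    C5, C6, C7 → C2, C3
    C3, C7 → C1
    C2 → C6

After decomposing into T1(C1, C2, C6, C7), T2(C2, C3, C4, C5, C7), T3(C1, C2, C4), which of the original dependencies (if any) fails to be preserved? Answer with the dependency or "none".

none

C3 → C2 lies within T2.
C7 → C3 lies within T2.
C5, C6, C7 → C2, C3: restricted closure across fragments reaches C2, C3.
C3, C7 → C1: restricted closure across fragments reaches C1.
C2 → C6 lies within T1.
Every dependency is enforceable on the fragments, so the decomposition is dependency-preserving.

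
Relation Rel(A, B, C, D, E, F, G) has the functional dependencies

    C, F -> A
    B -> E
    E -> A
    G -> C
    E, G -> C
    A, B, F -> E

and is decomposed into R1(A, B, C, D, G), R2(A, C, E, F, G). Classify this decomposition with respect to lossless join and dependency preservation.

lossy and not dependency-preserving

Lossless test: (A, C, G)⁺ = {A, C, G}, which is a superkey of neither fragment — lossy.
Dependency preservation: the restricted closure of {B} across the fragments never reaches {E}, so B → E cannot be enforced without a join — not preserved.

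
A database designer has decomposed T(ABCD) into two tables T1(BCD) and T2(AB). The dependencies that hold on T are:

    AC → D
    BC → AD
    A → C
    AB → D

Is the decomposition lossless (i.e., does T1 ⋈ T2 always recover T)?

Common attributes: T1 ∩ T2 = {B}.
No dependency enlarges {B}, so (B)⁺ = {B}.
The closure contains neither all of T1 = {BCD} nor all of T2 = {AB}, so the common attributes are not a superkey of either fragment. The join is lossy.

No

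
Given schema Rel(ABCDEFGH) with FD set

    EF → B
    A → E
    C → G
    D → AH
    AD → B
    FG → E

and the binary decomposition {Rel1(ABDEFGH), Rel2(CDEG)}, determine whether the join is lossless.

No

Common attributes: Rel1 ∩ Rel2 = {DEG}.
Closure of {DEG}: D → AH applies, adding AH; AD → B applies, adding B. So (DEG)⁺ = {ABDEGH}.
The closure contains neither all of Rel1 = {ABDEFGH} nor all of Rel2 = {CDEG}, so the common attributes are not a superkey of either fragment. The join is lossy.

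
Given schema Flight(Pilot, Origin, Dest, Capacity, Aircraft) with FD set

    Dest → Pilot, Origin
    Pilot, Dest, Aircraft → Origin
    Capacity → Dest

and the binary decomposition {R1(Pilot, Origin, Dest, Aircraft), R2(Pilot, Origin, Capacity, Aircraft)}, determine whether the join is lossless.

Common attributes: R1 ∩ R2 = {Pilot, Origin, Aircraft}.
No dependency enlarges {Pilot, Origin, Aircraft}, so (Pilot, Origin, Aircraft)⁺ = {Pilot, Origin, Aircraft}.
The closure contains neither all of R1 = {Pilot, Origin, Dest, Aircraft} nor all of R2 = {Pilot, Origin, Capacity, Aircraft}, so the common attributes are not a superkey of either fragment. The join is lossy.

No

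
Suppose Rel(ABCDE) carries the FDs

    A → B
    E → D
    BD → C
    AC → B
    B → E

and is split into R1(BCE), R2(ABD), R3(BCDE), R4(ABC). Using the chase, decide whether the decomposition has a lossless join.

Chase test. Columns are ABCDE; row i has aⱼ where attribute j ∈ Ri, else bᵢⱼ.
Initial tableau (one row per fragment):
  row 1: b11 a2 a3 b14 a5
  row 2: a1 a2 b23 a4 b25
  row 3: b31 a2 a3 a4 a5
  row 4: a1 a2 a3 b44 b45
Rows 1 and 3 agree on E; apply E→D and equate their D entries.
Rows 1 and 2 agree on BD; apply BD→C and equate their C entries.
Rows 1 and 2 agree on B; apply B→E and equate their E entries.
Rows 1 and 4 agree on B; apply B→E and equate their E entries.
Rows 1 and 4 agree on E; apply E→D and equate their D entries.
Row 2 is now all distinguished symbols — the join is lossless.

Yes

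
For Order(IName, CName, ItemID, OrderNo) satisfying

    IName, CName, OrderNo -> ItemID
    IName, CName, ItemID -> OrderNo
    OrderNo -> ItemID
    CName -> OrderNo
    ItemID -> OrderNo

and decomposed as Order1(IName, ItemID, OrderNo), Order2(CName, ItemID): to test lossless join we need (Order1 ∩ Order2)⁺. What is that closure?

ItemID, OrderNo

Order1 ∩ Order2 = {ItemID}.
ItemID → OrderNo applies, adding OrderNo
Closure: {ItemID, OrderNo}.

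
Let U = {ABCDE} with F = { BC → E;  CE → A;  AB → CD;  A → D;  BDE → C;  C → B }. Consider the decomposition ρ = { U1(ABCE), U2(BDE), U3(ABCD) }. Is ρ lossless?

Yes

Chase test. Columns are ABCDE; row i has aⱼ where attribute j ∈ Ui, else bᵢⱼ.
Initial tableau (one row per fragment):
  row 1: a1 a2 a3 b14 a5
  row 2: b21 a2 b23 a4 a5
  row 3: a1 a2 a3 a4 b35
Rows 1 and 3 agree on BC; apply BC→E and equate their E entries.
Rows 1 and 3 agree on AB; apply AB→CD and equate their CD entries.
Rows 1 and 2 agree on BDE; apply BDE→C and equate their C entries.
Rows 1 and 2 agree on CE; apply CE→A and equate their A entries.
Row 1 is now all distinguished symbols — the join is lossless.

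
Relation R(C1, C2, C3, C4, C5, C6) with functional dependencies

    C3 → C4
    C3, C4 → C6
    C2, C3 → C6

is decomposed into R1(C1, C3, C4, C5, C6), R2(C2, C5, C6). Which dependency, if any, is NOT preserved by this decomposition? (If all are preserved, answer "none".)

C3 → C4 lies within R1.
C3, C4 → C6 lies within R1.
C2, C3 → C6: restricted closure across fragments reaches C6.
Every dependency is enforceable on the fragments, so the decomposition is dependency-preserving.

none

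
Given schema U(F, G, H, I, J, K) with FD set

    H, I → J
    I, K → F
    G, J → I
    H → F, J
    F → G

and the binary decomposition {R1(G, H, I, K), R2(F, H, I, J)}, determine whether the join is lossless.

Common attributes: R1 ∩ R2 = {H, I}.
Closure of {H, I}: H, I → J applies, adding J; H → F, J applies, adding F; F → G applies, adding G. So (H, I)⁺ = {F, G, H, I, J}.
This closure contains every attribute of R2, so R1 ∩ R2 → R2. The join is lossless.

Yes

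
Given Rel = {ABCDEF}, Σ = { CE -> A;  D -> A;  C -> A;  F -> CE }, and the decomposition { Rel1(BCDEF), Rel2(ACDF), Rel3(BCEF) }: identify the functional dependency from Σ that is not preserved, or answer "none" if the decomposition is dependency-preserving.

none

CE → A: restricted closure across fragments reaches A.
D → A lies within Rel2.
C → A lies within Rel2.
F → CE lies within Rel1.
Every dependency is enforceable on the fragments, so the decomposition is dependency-preserving.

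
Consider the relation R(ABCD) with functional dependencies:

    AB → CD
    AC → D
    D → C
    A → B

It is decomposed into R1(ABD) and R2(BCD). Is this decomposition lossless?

Common attributes: R1 ∩ R2 = {BD}.
Closure of {BD}: D → C applies, adding C. So (BD)⁺ = {BCD}.
This closure contains every attribute of R2, so R1 ∩ R2 → R2. The join is lossless.

Yes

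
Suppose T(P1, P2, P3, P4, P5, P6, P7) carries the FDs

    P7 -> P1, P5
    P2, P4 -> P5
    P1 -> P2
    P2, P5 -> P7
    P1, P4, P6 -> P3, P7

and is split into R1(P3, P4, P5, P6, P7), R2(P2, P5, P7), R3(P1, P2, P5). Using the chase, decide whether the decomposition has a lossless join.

Yes

Chase test. Columns are P1, P2, P3, P4, P5, P6, P7; row i has aⱼ where attribute j ∈ Ri, else bᵢⱼ.
Initial tableau (one row per fragment):
  row 1: b11 b12 a3 a4 a5 a6 a7
  row 2: b21 a2 b23 b24 a5 b26 a7
  row 3: a1 a2 b33 b34 a5 b36 b37
Rows 1 and 2 agree on P7; apply P7→P1, P5 and equate their P1, P5 entries.
Rows 1 and 2 agree on P1; apply P1→P2 and equate their P2 entries.
Rows 1 and 3 agree on P2, P5; apply P2, P5→P7 and equate their P7 entries.
Rows 1 and 3 agree on P7; apply P7→P1, P5 and equate their P1, P5 entries.
Row 1 is now all distinguished symbols — the join is lossless.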